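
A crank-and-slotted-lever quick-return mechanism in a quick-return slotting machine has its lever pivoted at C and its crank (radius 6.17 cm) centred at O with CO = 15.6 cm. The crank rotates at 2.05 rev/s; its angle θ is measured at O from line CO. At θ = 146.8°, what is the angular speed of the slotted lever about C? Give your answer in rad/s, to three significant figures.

ω = 12.88 rad/s (from 2.05 rev/s).
Crank pin A relative to C: A = (d + r cosθ, r sinθ); lever angle φ = atan2(r sinθ, d + r cosθ).
Differentiating tanφ: φ̇ = rω(d cosθ + r)/(d² + r² + 2dr cosθ).
d² + r² + 2dr cosθ = |CA|² = 0.0120348 m²;  d cosθ + r = -0.068835 m.
|ω_lever| = |0.0617·12.88·-0.068835| / 0.0120348 = 4.5456 rad/s.

4.55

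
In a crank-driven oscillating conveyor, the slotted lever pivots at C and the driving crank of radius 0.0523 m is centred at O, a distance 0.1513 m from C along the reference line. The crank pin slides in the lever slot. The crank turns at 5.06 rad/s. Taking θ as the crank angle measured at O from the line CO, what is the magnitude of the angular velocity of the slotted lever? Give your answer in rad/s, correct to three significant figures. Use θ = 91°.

ω = 5.06 rad/s
Crank pin A relative to C: A = (d + r cosθ, r sinθ); lever angle φ = atan2(r sinθ, d + r cosθ).
Differentiating tanφ: φ̇ = rω(d cosθ + r)/(d² + r² + 2dr cosθ).
d² + r² + 2dr cosθ = |CA|² = 0.0253508 m²;  d cosθ + r = +0.049659 m.
|ω_lever| = |0.0523·5.06·+0.049659| / 0.0253508 = 0.5184 rad/s.

0.518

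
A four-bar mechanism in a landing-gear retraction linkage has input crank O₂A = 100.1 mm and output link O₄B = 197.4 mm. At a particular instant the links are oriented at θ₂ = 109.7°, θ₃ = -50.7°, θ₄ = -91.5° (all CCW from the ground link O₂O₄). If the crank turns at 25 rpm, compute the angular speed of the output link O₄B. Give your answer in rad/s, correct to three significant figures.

ω₂ = 2.618 rad/s (from 25 rpm).
Differentiating the loop-closure r₂e^{iθ₂}+r₃e^{iθ₃}=r₁+r₄e^{iθ₄} gives r₂ω₂e^{iθ₂}+r₃ω₃e^{iθ₃}=r₄ω₄e^{iθ₄}.
Eliminating the other unknown: ω₄ = r₂ω₂ sin(θ₂−θ₃) / [r₄ sin(θ₄−θ₃)].
Numerator sine = +0.33545; denominator sine = -0.65342.
Result = 0.1001·2.618·(+0.33545) / (0.1974·(-0.65342)) = -0.68154 rad/s; magnitude 0.68154 rad/s.

0.682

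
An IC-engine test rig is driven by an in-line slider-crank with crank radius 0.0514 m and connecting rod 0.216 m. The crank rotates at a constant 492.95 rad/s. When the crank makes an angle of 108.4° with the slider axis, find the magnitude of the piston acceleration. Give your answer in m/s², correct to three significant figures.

6370

ω = 492.9 rad/s
x(θ) = r cosθ + √(L² − r² sin²θ); with ω constant, a = ω²·d²x/dθ².
d²x/dθ² = −r cosθ − r²(cos2θ)/√u − r⁴ sin²2θ/(4u^{3/2}),  u = L² − r² sin²θ = 0.0442773 m².
Substituting r = 0.0514 m, L = 0.216 m, θ = 108.4°: d²x/dθ² = +0.026211 m.
a = ω²·d²x/dθ² = (492.9)²·(+0.026211) = +6369.2 m/s²;  |a| = 6369.2 m/s².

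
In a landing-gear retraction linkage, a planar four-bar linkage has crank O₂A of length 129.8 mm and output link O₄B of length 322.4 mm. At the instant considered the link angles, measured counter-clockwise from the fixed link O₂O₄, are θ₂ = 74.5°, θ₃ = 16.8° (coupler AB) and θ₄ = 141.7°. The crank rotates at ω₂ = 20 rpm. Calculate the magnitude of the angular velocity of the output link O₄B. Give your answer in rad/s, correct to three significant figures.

0.869

ω₂ = 2.094 rad/s (from 20 rpm).
Differentiating the loop-closure r₂e^{iθ₂}+r₃e^{iθ₃}=r₁+r₄e^{iθ₄} gives r₂ω₂e^{iθ₂}+r₃ω₃e^{iθ₃}=r₄ω₄e^{iθ₄}.
Eliminating the other unknown: ω₄ = r₂ω₂ sin(θ₂−θ₃) / [r₄ sin(θ₄−θ₃)].
Numerator sine = +0.84526; denominator sine = +0.82015.
Result = 0.1298·2.094·(+0.84526) / (0.3224·(+0.82015)) = +0.86903 rad/s; magnitude 0.86903 rad/s.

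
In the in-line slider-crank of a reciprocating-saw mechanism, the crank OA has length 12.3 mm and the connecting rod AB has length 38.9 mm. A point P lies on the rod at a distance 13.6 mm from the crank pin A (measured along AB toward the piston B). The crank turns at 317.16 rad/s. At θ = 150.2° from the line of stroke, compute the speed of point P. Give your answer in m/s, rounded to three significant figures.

ω = 317.2 rad/s.  Crank-pin speed |V_A| = rω = 3.9011 m/s, perpendicular to OA.
Rod angle: sinφ = −(r/L) sinθ ⇒ φ = -9.041°; ω_rod = −rω cosθ/√(L²−r²sin²θ) = +88.118 rad/s.
V_P = V_A + ω_rod × AP, with AP = 0.0136 m along the rod.
Components: V_Px = −rω sinθ − a·ω_rod·sinφ = -1.7504 m/s;  V_Py = rω cosθ + a·ω_rod·cosφ = -2.2017 m/s.
|V_P| = √(V_Px² + V_Py²) = 2.8127 m/s.

2.81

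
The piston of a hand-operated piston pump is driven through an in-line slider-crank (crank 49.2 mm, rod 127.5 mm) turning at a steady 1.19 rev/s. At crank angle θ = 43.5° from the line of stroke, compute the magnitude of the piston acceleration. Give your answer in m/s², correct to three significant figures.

ω = 2π·1.19 = 7.477 rad/s
x(θ) = r cosθ + √(L² − r² sin²θ); with ω constant, a = ω²·d²x/dθ².
d²x/dθ² = −r cosθ − r²(cos2θ)/√u − r⁴ sin²2θ/(4u^{3/2}),  u = L² − r² sin²θ = 0.0151093 m².
Substituting r = 0.0492 m, L = 0.1275 m, θ = 43.5°: d²x/dθ² = -0.037506 m.
a = ω²·d²x/dθ² = (7.477)²·(-0.037506) = -2.0968 m/s²;  |a| = 2.0968 m/s².

2.10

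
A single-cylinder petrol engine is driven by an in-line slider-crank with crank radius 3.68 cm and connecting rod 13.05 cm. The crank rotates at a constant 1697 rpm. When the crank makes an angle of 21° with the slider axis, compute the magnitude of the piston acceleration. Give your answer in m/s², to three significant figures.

ω = 2π·1697/60 = 177.7 rad/s
x(θ) = r cosθ + √(L² − r² sin²θ); with ω constant, a = ω²·d²x/dθ².
d²x/dθ² = −r cosθ − r²(cos2θ)/√u − r⁴ sin²2θ/(4u^{3/2}),  u = L² − r² sin²θ = 0.0168563 m².
Substituting r = 0.0368 m, L = 0.1305 m, θ = 21°: d²x/dθ² = -0.042201 m.
a = ω²·d²x/dθ² = (177.7)²·(-0.042201) = -1332.7 m/s²;  |a| = 1332.7 m/s².

1330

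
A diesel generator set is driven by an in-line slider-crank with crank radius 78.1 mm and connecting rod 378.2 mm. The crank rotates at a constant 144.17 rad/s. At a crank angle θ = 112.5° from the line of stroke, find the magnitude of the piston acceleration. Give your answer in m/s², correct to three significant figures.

861

ω = 144.2 rad/s
x(θ) = r cosθ + √(L² − r² sin²θ); with ω constant, a = ω²·d²x/dθ².
d²x/dθ² = −r cosθ − r²(cos2θ)/√u − r⁴ sin²2θ/(4u^{3/2}),  u = L² − r² sin²θ = 0.137829 m².
Substituting r = 0.0781 m, L = 0.3782 m, θ = 112.5°: d²x/dθ² = +0.041414 m.
a = ω²·d²x/dθ² = (144.2)²·(+0.041414) = +860.8 m/s²;  |a| = 860.8 m/s².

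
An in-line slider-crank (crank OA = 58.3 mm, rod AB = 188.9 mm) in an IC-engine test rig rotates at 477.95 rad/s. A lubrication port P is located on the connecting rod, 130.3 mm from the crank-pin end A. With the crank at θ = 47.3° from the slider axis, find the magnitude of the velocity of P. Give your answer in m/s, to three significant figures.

ω = 477.9 rad/s.  Crank-pin speed |V_A| = rω = 27.864 m/s, perpendicular to OA.
Rod angle: sinφ = −(r/L) sinθ ⇒ φ = -13.110°; ω_rod = −rω cosθ/√(L²−r²sin²θ) = -102.71 rad/s.
V_P = V_A + ω_rod × AP, with AP = 0.1303 m along the rod.
Components: V_Px = −rω sinθ − a·ω_rod·sinφ = -23.514 m/s;  V_Py = rω cosθ + a·ω_rod·cosφ = +5.862 m/s.
|V_P| = √(V_Px² + V_Py²) = 24.233 m/s.

24.2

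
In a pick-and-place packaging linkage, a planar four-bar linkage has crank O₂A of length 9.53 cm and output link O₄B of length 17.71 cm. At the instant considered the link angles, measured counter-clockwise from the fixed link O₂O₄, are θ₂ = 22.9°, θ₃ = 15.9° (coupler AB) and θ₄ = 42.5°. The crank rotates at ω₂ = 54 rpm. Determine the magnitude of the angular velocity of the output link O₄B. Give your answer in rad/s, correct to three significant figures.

ω₂ = 5.655 rad/s (from 54 rpm).
Differentiating the loop-closure r₂e^{iθ₂}+r₃e^{iθ₃}=r₁+r₄e^{iθ₄} gives r₂ω₂e^{iθ₂}+r₃ω₃e^{iθ₃}=r₄ω₄e^{iθ₄}.
Eliminating the other unknown: ω₄ = r₂ω₂ sin(θ₂−θ₃) / [r₄ sin(θ₄−θ₃)].
Numerator sine = +0.12187; denominator sine = +0.44776.
Result = 0.0953·5.655·(+0.12187) / (0.1771·(+0.44776)) = +0.82822 rad/s; magnitude 0.82822 rad/s.

0.828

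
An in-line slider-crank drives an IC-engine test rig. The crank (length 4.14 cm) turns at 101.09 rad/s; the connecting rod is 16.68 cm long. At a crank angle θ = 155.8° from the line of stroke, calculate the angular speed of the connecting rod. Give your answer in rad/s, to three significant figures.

ω = 101.1 rad/s
The rod makes angle φ with the slider axis where L sinφ = r sinθ; differentiating, L cosφ·φ̇ = r ω cosθ.
L cosφ = √(L² − r² sin²θ) = 0.16593 m.
|ω_rod| = r ω |cosθ| / √(L² − r² sin²θ) = 0.0414·101.1·0.91212/0.16593 = 23.005 rad/s.

23.0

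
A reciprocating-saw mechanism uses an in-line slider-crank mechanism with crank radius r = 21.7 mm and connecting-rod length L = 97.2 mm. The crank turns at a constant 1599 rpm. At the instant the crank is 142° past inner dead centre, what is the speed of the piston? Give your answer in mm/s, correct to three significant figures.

ω = 2π·1599/60 = 167.4 rad/s
For an in-line slider-crank, x = r cosθ + √(L² − r² sin²θ), so v = −rω sinθ·[1 + r cosθ/√(L² − r² sin²θ)].
With r = 0.0217 m, L = 0.0972 m, θ = 142°: √(L² − r² sin²θ) = 0.096277 m.
v = −0.0217·167.4·0.61566·[1 + 0.0217·-0.78801/0.096277] = -1.8397 m/s.
|v| = 1.8397 m/s = 1839.7 mm/s.

1840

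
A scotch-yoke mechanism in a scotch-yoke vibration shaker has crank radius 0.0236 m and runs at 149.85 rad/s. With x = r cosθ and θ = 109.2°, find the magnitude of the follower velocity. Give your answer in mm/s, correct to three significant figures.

ω = 149.8 rad/s
x = r cosθ ⇒ ẋ = −rω sinθ.
|v| = rω|sinθ| = 0.0236·149.8·|sin 109.2°| = 3.3397 m/s = 3339.7 mm/s.

3340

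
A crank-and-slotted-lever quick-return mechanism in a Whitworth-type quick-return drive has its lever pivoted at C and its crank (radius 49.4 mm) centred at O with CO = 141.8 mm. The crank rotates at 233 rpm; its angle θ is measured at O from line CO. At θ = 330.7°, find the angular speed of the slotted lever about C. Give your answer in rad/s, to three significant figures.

6.00

ω = 24.4 rad/s (from 233 rpm).
Crank pin A relative to C: A = (d + r cosθ, r sinθ); lever angle φ = atan2(r sinθ, d + r cosθ).
Differentiating tanφ: φ̇ = rω(d cosθ + r)/(d² + r² + 2dr cosθ).
d² + r² + 2dr cosθ = |CA|² = 0.0347652 m²;  d cosθ + r = +0.17306 m.
|ω_lever| = |0.0494·24.4·+0.17306| / 0.0347652 = 6.0002 rad/s.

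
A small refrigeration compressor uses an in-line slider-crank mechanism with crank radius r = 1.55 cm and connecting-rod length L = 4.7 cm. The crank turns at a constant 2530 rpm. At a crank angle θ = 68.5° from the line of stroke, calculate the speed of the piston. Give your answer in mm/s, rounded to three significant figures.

ω = 2π·2530/60 = 264.9 rad/s
For an in-line slider-crank, x = r cosθ + √(L² − r² sin²θ), so v = −rω sinθ·[1 + r cosθ/√(L² − r² sin²θ)].
With r = 0.0155 m, L = 0.047 m, θ = 68.5°: √(L² − r² sin²θ) = 0.044733 m.
v = −0.0155·264.9·0.93042·[1 + 0.0155·0.36650/0.044733] = -4.3061 m/s.
|v| = 4.3061 m/s = 4306.1 mm/s.

4310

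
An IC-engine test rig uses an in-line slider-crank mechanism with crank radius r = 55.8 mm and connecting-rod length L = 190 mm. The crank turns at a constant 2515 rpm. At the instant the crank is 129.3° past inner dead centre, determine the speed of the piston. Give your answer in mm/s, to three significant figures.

ω = 2π·2515/60 = 263.4 rad/s
For an in-line slider-crank, x = r cosθ + √(L² − r² sin²θ), so v = −rω sinθ·[1 + r cosθ/√(L² − r² sin²θ)].
With r = 0.0558 m, L = 0.19 m, θ = 129.3°: √(L² − r² sin²θ) = 0.18503 m.
v = −0.0558·263.4·0.77384·[1 + 0.0558·-0.63338/0.18503] = -9.2001 m/s.
|v| = 9.2001 m/s = 9200.1 mm/s.

9200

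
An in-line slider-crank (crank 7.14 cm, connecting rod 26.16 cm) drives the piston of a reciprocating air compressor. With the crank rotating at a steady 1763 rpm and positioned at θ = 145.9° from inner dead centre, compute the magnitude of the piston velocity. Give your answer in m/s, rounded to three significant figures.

ω = 2π·1763/60 = 184.6 rad/s
For an in-line slider-crank, x = r cosθ + √(L² − r² sin²θ), so v = −rω sinθ·[1 + r cosθ/√(L² − r² sin²θ)].
With r = 0.0714 m, L = 0.2616 m, θ = 145.9°: √(L² − r² sin²θ) = 0.25852 m.
v = −0.0714·184.6·0.56064·[1 + 0.0714·-0.82806/0.25852] = -5.7001 m/s.
|v| = 5.7001 m/s.

5.70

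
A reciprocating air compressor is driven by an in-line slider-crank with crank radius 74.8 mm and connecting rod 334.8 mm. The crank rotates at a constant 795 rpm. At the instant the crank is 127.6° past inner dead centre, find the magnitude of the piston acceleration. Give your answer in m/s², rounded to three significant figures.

ω = 2π·795/60 = 83.25 rad/s
x(θ) = r cosθ + √(L² − r² sin²θ); with ω constant, a = ω²·d²x/dθ².
d²x/dθ² = −r cosθ − r²(cos2θ)/√u − r⁴ sin²2θ/(4u^{3/2}),  u = L² − r² sin²θ = 0.108579 m².
Substituting r = 0.0748 m, L = 0.3348 m, θ = 127.6°: d²x/dθ² = +0.049772 m.
a = ω²·d²x/dθ² = (83.25)²·(+0.049772) = +344.96 m/s²;  |a| = 344.96 m/s².

345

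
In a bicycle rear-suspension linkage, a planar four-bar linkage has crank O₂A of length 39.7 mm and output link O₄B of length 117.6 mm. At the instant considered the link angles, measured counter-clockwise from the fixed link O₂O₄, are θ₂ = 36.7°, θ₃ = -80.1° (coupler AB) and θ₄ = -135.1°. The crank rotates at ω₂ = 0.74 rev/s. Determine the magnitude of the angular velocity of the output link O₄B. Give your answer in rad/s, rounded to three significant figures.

ω₂ = 4.65 rad/s (from 0.74 rev/s).
Differentiating the loop-closure r₂e^{iθ₂}+r₃e^{iθ₃}=r₁+r₄e^{iθ₄} gives r₂ω₂e^{iθ₂}+r₃ω₃e^{iθ₃}=r₄ω₄e^{iθ₄}.
Eliminating the other unknown: ω₄ = r₂ω₂ sin(θ₂−θ₃) / [r₄ sin(θ₄−θ₃)].
Numerator sine = +0.89259; denominator sine = -0.81915.
Result = 0.0397·4.65·(+0.89259) / (0.1176·(-0.81915)) = -1.7103 rad/s; magnitude 1.7103 rad/s.

1.71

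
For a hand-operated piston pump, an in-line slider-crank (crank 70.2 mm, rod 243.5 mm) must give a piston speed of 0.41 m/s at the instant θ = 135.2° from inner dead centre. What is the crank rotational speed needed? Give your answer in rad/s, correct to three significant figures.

For an in-line slider-crank, |v_piston| = rω|sinθ|·[1 + r cosθ/√(L² − r² sin²θ)].
With r = 0.0702 m, L = 0.2435 m, θ = 135.2°: the bracketed kinematic factor |dx/dθ| = 0.039131 m.
ω = v/|dx/dθ| = 0.41/0.039131 = 10.478 rad/s.

10.5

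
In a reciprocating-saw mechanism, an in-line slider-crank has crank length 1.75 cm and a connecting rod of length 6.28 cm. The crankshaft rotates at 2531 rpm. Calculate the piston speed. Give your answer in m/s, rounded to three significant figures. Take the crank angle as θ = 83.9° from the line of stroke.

4.75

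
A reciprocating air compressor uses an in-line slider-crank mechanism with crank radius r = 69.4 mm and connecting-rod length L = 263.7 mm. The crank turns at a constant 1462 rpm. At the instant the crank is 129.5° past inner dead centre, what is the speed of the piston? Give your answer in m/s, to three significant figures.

ω = 2π·1462/60 = 153.1 rad/s
For an in-line slider-crank, x = r cosθ + √(L² − r² sin²θ), so v = −rω sinθ·[1 + r cosθ/√(L² − r² sin²θ)].
With r = 0.0694 m, L = 0.2637 m, θ = 129.5°: √(L² − r² sin²θ) = 0.25821 m.
v = −0.0694·153.1·0.77162·[1 + 0.0694·-0.63608/0.25821] = -6.797 m/s.
|v| = 6.797 m/s.

6.80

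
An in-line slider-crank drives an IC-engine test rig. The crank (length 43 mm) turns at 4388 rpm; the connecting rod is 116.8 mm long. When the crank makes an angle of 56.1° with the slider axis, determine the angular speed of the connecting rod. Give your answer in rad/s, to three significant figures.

ω = 459.5 rad/s (converted from 4388 rpm).
The rod makes angle φ with the slider axis where L sinφ = r sinθ; differentiating, L cosφ·φ̇ = r ω cosθ.
L cosφ = √(L² − r² sin²θ) = 0.11121 m.
|ω_rod| = r ω |cosθ| / √(L² − r² sin²θ) = 0.043·459.5·0.55775/0.11121 = 99.093 rad/s.

99.1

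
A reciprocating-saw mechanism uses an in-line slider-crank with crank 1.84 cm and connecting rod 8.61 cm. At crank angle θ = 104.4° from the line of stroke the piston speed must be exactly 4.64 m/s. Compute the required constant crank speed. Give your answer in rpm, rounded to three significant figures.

2630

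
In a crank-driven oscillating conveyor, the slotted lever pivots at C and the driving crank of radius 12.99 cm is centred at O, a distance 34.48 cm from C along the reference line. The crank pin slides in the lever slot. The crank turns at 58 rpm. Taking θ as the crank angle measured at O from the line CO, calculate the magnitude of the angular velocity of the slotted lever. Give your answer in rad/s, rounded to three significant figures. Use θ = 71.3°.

ω = 6.074 rad/s (from 58 rpm).
Crank pin A relative to C: A = (d + r cosθ, r sinθ); lever angle φ = atan2(r sinθ, d + r cosθ).
Differentiating tanφ: φ̇ = rω(d cosθ + r)/(d² + r² + 2dr cosθ).
d² + r² + 2dr cosθ = |CA|² = 0.164481 m²;  d cosθ + r = +0.24045 m.
|ω_lever| = |0.1299·6.074·+0.24045| / 0.164481 = 1.1534 rad/s.

1.15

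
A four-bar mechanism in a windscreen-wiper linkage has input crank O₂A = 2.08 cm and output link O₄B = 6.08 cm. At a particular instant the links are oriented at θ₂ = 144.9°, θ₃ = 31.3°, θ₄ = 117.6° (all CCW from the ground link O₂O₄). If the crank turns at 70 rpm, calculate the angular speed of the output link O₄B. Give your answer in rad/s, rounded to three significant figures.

ω₂ = 7.33 rad/s (from 70 rpm).
Differentiating the loop-closure r₂e^{iθ₂}+r₃e^{iθ₃}=r₁+r₄e^{iθ₄} gives r₂ω₂e^{iθ₂}+r₃ω₃e^{iθ₃}=r₄ω₄e^{iθ₄}.
Eliminating the other unknown: ω₄ = r₂ω₂ sin(θ₂−θ₃) / [r₄ sin(θ₄−θ₃)].
Numerator sine = +0.91636; denominator sine = +0.99792.
Result = 0.0208·7.33·(+0.91636) / (0.0608·(+0.99792)) = +2.3028 rad/s; magnitude 2.3028 rad/s.

2.30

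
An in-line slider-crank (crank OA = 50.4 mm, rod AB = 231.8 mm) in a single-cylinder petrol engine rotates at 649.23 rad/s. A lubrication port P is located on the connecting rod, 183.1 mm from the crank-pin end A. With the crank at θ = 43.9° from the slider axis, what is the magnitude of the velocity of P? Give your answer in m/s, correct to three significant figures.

26.0

ω = 649.2 rad/s.  Crank-pin speed |V_A| = rω = 32.721 m/s, perpendicular to OA.
Rod angle: sinφ = −(r/L) sinθ ⇒ φ = -8.671°; ω_rod = −rω cosθ/√(L²−r²sin²θ) = -102.89 rad/s.
V_P = V_A + ω_rod × AP, with AP = 0.1831 m along the rod.
Components: V_Px = −rω sinθ − a·ω_rod·sinφ = -25.529 m/s;  V_Py = rω cosθ + a·ω_rod·cosφ = +4.9535 m/s.
|V_P| = √(V_Px² + V_Py²) = 26.005 m/s.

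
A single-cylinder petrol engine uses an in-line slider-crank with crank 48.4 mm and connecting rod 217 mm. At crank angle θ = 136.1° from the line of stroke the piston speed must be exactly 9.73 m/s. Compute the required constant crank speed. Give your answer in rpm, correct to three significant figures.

For an in-line slider-crank, |v_piston| = rω|sinθ|·[1 + r cosθ/√(L² − r² sin²θ)].
With r = 0.0484 m, L = 0.217 m, θ = 136.1°: the bracketed kinematic factor |dx/dθ| = 0.028101 m.
ω = v/|dx/dθ| = 9.73/0.028101 = 346.25 rad/s.
N = 60ω/(2π) = 3306.4 rpm.

3310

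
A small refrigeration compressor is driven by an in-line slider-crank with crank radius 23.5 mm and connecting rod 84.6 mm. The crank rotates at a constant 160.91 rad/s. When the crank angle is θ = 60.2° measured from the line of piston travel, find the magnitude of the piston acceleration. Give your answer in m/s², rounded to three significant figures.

217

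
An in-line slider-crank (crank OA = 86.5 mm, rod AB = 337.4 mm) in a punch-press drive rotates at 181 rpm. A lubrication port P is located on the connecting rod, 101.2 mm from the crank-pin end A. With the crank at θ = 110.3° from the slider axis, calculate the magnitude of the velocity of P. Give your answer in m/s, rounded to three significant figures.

ω = 18.95 rad/s.  Crank-pin speed |V_A| = rω = 1.6395 m/s, perpendicular to OA.
Rod angle: sinφ = −(r/L) sinθ ⇒ φ = -13.913°; ω_rod = −rω cosθ/√(L²−r²sin²θ) = +1.7368 rad/s.
V_P = V_A + ω_rod × AP, with AP = 0.1012 m along the rod.
Components: V_Px = −rω sinθ − a·ω_rod·sinφ = -1.4954 m/s;  V_Py = rω cosθ + a·ω_rod·cosφ = -0.39821 m/s.
|V_P| = √(V_Px² + V_Py²) = 1.5476 m/s.

1.55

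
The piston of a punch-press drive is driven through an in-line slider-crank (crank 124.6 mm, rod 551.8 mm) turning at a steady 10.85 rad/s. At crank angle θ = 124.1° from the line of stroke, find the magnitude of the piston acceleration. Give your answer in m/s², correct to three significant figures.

9.44

ω = 10.85 rad/s
x(θ) = r cosθ + √(L² − r² sin²θ); with ω constant, a = ω²·d²x/dθ².
d²x/dθ² = −r cosθ − r²(cos2θ)/√u − r⁴ sin²2θ/(4u^{3/2}),  u = L² − r² sin²θ = 0.293838 m².
Substituting r = 0.1246 m, L = 0.5518 m, θ = 124.1°: d²x/dθ² = +0.080166 m.
a = ω²·d²x/dθ² = (10.85)²·(+0.080166) = +9.4373 m/s²;  |a| = 9.4373 m/s².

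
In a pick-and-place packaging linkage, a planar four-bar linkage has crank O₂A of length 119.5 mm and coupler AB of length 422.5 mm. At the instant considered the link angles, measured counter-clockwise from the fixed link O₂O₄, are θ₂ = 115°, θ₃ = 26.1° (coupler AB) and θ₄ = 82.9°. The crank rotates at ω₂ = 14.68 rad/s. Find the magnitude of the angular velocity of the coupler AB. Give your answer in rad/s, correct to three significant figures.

2.64

ω₂ = 14.68 rad/s
Differentiating the loop-closure r₂e^{iθ₂}+r₃e^{iθ₃}=r₁+r₄e^{iθ₄} gives r₂ω₂e^{iθ₂}+r₃ω₃e^{iθ₃}=r₄ω₄e^{iθ₄}.
Eliminating the other unknown: ω₃ = r₂ω₂ sin(θ₄−θ₂) / [r₃ sin(θ₃−θ₄)].
Numerator sine = -0.53140; denominator sine = -0.83676.
Result = 0.1195·14.68·(-0.53140) / (0.4225·(-0.83676)) = +2.6368 rad/s; magnitude 2.6368 rad/s.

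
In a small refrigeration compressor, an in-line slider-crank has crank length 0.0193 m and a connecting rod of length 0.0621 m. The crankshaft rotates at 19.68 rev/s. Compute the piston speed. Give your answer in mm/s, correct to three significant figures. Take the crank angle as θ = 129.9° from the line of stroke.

1460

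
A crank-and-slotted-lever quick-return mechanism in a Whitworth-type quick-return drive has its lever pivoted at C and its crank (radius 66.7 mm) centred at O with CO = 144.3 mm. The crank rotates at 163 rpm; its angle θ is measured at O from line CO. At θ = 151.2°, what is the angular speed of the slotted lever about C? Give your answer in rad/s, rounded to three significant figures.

ω = 17.07 rad/s (from 163 rpm).
Crank pin A relative to C: A = (d + r cosθ, r sinθ); lever angle φ = atan2(r sinθ, d + r cosθ).
Differentiating tanφ: φ̇ = rω(d cosθ + r)/(d² + r² + 2dr cosθ).
d² + r² + 2dr cosθ = |CA|² = 0.00840281 m²;  d cosθ + r = -0.059751 m.
|ω_lever| = |0.0667·17.07·-0.059751| / 0.00840281 = 8.0959 rad/s.

8.10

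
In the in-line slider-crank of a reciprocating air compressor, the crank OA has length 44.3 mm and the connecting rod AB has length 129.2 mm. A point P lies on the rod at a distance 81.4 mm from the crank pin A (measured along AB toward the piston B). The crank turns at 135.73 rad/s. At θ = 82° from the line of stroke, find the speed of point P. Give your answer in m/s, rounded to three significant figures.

ω = 135.7 rad/s.  Crank-pin speed |V_A| = rω = 6.0128 m/s, perpendicular to OA.
Rod angle: sinφ = −(r/L) sinθ ⇒ φ = -19.849°; ω_rod = −rω cosθ/√(L²−r²sin²θ) = -6.8861 rad/s.
V_P = V_A + ω_rod × AP, with AP = 0.0814 m along the rod.
Components: V_Px = −rω sinθ − a·ω_rod·sinφ = -6.1446 m/s;  V_Py = rω cosθ + a·ω_rod·cosφ = +0.3096 m/s.
|V_P| = √(V_Px² + V_Py²) = 6.1524 m/s.

6.15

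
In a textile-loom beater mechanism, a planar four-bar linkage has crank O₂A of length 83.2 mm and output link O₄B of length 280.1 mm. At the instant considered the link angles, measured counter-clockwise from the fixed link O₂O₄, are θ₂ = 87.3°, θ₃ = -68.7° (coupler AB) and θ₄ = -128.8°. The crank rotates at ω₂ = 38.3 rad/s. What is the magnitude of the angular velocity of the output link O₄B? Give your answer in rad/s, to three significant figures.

ω₂ = 38.3 rad/s
Differentiating the loop-closure r₂e^{iθ₂}+r₃e^{iθ₃}=r₁+r₄e^{iθ₄} gives r₂ω₂e^{iθ₂}+r₃ω₃e^{iθ₃}=r₄ω₄e^{iθ₄}.
Eliminating the other unknown: ω₄ = r₂ω₂ sin(θ₂−θ₃) / [r₄ sin(θ₄−θ₃)].
Numerator sine = +0.40674; denominator sine = -0.86690.
Result = 0.0832·38.3·(+0.40674) / (0.2801·(-0.86690)) = -5.3377 rad/s; magnitude 5.3377 rad/s.

5.34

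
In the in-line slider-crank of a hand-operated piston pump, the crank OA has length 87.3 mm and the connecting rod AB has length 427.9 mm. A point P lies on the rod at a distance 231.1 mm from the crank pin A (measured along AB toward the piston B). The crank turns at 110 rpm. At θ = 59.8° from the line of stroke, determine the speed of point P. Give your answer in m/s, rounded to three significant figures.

ω = 11.52 rad/s.  Crank-pin speed |V_A| = rω = 1.0056 m/s, perpendicular to OA.
Rod angle: sinφ = −(r/L) sinθ ⇒ φ = -10.156°; ω_rod = −rω cosθ/√(L²−r²sin²θ) = -1.201 rad/s.
V_P = V_A + ω_rod × AP, with AP = 0.2311 m along the rod.
Components: V_Px = −rω sinθ − a·ω_rod·sinφ = -0.91807 m/s;  V_Py = rω cosθ + a·ω_rod·cosφ = +0.23265 m/s.
|V_P| = √(V_Px² + V_Py²) = 0.94709 m/s.

0.947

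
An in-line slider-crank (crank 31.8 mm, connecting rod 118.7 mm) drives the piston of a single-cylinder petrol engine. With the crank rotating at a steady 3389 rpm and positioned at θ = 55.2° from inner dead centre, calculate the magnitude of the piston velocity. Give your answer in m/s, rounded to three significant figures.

10.7

ω = 2π·3389/60 = 354.9 rad/s
For an in-line slider-crank, x = r cosθ + √(L² − r² sin²θ), so v = −rω sinθ·[1 + r cosθ/√(L² − r² sin²θ)].
With r = 0.0318 m, L = 0.1187 m, θ = 55.2°: √(L² − r² sin²θ) = 0.11579 m.
v = −0.0318·354.9·0.82115·[1 + 0.0318·0.57071/0.11579] = -10.72 m/s.
|v| = 10.72 m/s.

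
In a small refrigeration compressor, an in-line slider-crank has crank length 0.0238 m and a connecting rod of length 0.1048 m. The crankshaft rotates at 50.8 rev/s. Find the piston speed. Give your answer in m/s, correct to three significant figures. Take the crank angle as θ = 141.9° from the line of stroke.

3.84

ω = 2π·50.8 = 319.2 rad/s
For an in-line slider-crank, x = r cosθ + √(L² − r² sin²θ), so v = −rω sinθ·[1 + r cosθ/√(L² − r² sin²θ)].
With r = 0.0238 m, L = 0.1048 m, θ = 141.9°: √(L² − r² sin²θ) = 0.10377 m.
v = −0.0238·319.2·0.61704·[1 + 0.0238·-0.78694/0.10377] = -3.8413 m/s.
|v| = 3.8413 m/s.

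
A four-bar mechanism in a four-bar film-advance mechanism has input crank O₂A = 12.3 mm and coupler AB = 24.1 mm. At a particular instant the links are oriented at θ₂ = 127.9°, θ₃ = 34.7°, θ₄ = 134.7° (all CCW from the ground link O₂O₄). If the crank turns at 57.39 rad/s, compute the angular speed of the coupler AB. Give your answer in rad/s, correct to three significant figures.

ω₂ = 57.39 rad/s
Differentiating the loop-closure r₂e^{iθ₂}+r₃e^{iθ₃}=r₁+r₄e^{iθ₄} gives r₂ω₂e^{iθ₂}+r₃ω₃e^{iθ₃}=r₄ω₄e^{iθ₄}.
Eliminating the other unknown: ω₃ = r₂ω₂ sin(θ₄−θ₂) / [r₃ sin(θ₃−θ₄)].
Numerator sine = +0.11840; denominator sine = -0.98481.
Result = 0.0123·57.39·(+0.11840) / (0.0241·(-0.98481)) = -3.5216 rad/s; magnitude 3.5216 rad/s.

3.52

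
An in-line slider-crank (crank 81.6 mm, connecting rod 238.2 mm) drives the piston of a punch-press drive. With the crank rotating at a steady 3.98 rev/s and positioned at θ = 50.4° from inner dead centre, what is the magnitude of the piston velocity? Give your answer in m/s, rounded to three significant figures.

ω = 2π·3.98 = 25.01 rad/s
For an in-line slider-crank, x = r cosθ + √(L² − r² sin²θ), so v = −rω sinθ·[1 + r cosθ/√(L² − r² sin²θ)].
With r = 0.0816 m, L = 0.2382 m, θ = 50.4°: √(L² − r² sin²θ) = 0.22975 m.
v = −0.0816·25.01·0.77051·[1 + 0.0816·0.63742/0.22975] = -1.9282 m/s.
|v| = 1.9282 m/s.

1.93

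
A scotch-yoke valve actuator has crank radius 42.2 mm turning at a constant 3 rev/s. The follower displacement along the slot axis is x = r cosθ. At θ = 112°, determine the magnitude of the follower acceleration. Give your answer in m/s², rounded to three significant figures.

ω = 18.85 rad/s (from 3 rev/s).
x = r cosθ ⇒ ẍ = −rω² cosθ (ω constant).
|a| = rω²|cosθ| = 0.0422·(18.85)²·|cos 112°| = 5.6168 m/s².

5.62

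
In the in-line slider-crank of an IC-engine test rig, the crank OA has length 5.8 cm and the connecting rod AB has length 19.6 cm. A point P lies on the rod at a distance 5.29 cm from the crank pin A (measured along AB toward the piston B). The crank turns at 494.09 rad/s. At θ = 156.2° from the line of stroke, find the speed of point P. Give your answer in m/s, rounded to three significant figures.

21.9

ω = 494.1 rad/s.  Crank-pin speed |V_A| = rω = 28.657 m/s, perpendicular to OA.
Rod angle: sinφ = −(r/L) sinθ ⇒ φ = -6.858°; ω_rod = −rω cosθ/√(L²−r²sin²θ) = +134.74 rad/s.
V_P = V_A + ω_rod × AP, with AP = 0.0529 m along the rod.
Components: V_Px = −rω sinθ − a·ω_rod·sinφ = -10.713 m/s;  V_Py = rω cosθ + a·ω_rod·cosφ = -19.143 m/s.
|V_P| = √(V_Px² + V_Py²) = 21.937 m/s.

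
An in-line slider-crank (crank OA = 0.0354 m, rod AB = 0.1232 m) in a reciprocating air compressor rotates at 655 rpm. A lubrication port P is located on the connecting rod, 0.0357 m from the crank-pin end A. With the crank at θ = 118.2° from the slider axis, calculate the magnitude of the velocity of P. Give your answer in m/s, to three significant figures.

ω = 68.59 rad/s.  Crank-pin speed |V_A| = rω = 2.4281 m/s, perpendicular to OA.
Rod angle: sinφ = −(r/L) sinθ ⇒ φ = -14.669°; ω_rod = −rω cosθ/√(L²−r²sin²θ) = +9.6273 rad/s.
V_P = V_A + ω_rod × AP, with AP = 0.0357 m along the rod.
Components: V_Px = −rω sinθ − a·ω_rod·sinφ = -2.0529 m/s;  V_Py = rω cosθ + a·ω_rod·cosφ = -0.81493 m/s.
|V_P| = √(V_Px² + V_Py²) = 2.2087 m/s.

2.21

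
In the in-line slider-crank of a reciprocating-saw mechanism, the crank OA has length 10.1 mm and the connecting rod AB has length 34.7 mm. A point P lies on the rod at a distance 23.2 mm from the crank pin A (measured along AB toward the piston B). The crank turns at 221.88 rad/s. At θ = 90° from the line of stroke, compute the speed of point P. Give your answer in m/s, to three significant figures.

2.24

ω = 221.9 rad/s.  Crank-pin speed |V_A| = rω = 2.241 m/s, perpendicular to OA.
Rod angle: sinφ = −(r/L) sinθ ⇒ φ = -16.922°; ω_rod = −rω cosθ/√(L²−r²sin²θ) = -4.1335e-15 rad/s.
V_P = V_A + ω_rod × AP, with AP = 0.0232 m along the rod.
Components: V_Px = −rω sinθ − a·ω_rod·sinφ = -2.241 m/s;  V_Py = rω cosθ + a·ω_rod·cosφ = +4.5477e-17 m/s.
|V_P| = √(V_Px² + V_Py²) = 2.241 m/s.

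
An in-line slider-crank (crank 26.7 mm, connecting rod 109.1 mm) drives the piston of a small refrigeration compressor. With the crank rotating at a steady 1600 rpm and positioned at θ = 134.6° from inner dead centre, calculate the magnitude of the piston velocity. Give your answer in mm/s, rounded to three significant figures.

ω = 2π·1600/60 = 167.6 rad/s
For an in-line slider-crank, x = r cosθ + √(L² − r² sin²θ), so v = −rω sinθ·[1 + r cosθ/√(L² − r² sin²θ)].
With r = 0.0267 m, L = 0.1091 m, θ = 134.6°: √(L² − r² sin²θ) = 0.10743 m.
v = −0.0267·167.6·0.71203·[1 + 0.0267·-0.70215/0.10743] = -2.6295 m/s.
|v| = 2.6295 m/s = 2629.5 mm/s.

2630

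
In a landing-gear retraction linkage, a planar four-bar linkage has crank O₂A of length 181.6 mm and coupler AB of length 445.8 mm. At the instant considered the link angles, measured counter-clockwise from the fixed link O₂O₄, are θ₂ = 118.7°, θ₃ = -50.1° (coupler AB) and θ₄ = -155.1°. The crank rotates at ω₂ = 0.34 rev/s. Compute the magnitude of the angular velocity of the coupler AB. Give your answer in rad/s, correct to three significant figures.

ω₂ = 2.136 rad/s (from 0.34 rev/s).
Differentiating the loop-closure r₂e^{iθ₂}+r₃e^{iθ₃}=r₁+r₄e^{iθ₄} gives r₂ω₂e^{iθ₂}+r₃ω₃e^{iθ₃}=r₄ω₄e^{iθ₄}.
Eliminating the other unknown: ω₃ = r₂ω₂ sin(θ₄−θ₂) / [r₃ sin(θ₃−θ₄)].
Numerator sine = +0.99780; denominator sine = +0.96593.
Result = 0.1816·2.136·(+0.99780) / (0.4458·(+0.96593)) = +0.89895 rad/s; magnitude 0.89895 rad/s.

0.899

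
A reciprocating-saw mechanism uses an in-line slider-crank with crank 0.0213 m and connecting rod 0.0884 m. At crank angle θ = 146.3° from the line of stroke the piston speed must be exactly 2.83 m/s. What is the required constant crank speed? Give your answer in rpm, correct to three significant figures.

2870

For an in-line slider-crank, |v_piston| = rω|sinθ|·[1 + r cosθ/√(L² − r² sin²θ)].
With r = 0.0213 m, L = 0.0884 m, θ = 146.3°: the bracketed kinematic factor |dx/dθ| = 0.0094277 m.
ω = v/|dx/dθ| = 2.83/0.0094277 = 300.18 rad/s.
N = 60ω/(2π) = 2866.5 rpm.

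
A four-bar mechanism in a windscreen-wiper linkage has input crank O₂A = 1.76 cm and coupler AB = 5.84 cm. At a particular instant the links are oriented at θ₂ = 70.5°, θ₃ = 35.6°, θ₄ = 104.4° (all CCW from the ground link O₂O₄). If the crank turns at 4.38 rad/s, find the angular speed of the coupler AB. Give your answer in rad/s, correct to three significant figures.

ω₂ = 4.38 rad/s
Differentiating the loop-closure r₂e^{iθ₂}+r₃e^{iθ₃}=r₁+r₄e^{iθ₄} gives r₂ω₂e^{iθ₂}+r₃ω₃e^{iθ₃}=r₄ω₄e^{iθ₄}.
Eliminating the other unknown: ω₃ = r₂ω₂ sin(θ₄−θ₂) / [r₃ sin(θ₃−θ₄)].
Numerator sine = +0.55775; denominator sine = -0.93232.
Result = 0.0176·4.38·(+0.55775) / (0.0584·(-0.93232)) = -0.78967 rad/s; magnitude 0.78967 rad/s.

0.790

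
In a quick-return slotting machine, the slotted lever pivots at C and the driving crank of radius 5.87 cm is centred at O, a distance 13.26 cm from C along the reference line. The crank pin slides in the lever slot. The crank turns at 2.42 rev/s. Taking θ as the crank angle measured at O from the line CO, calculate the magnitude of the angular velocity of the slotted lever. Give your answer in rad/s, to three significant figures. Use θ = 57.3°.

ω = 15.21 rad/s (from 2.42 rev/s).
Crank pin A relative to C: A = (d + r cosθ, r sinθ); lever angle φ = atan2(r sinθ, d + r cosθ).
Differentiating tanφ: φ̇ = rω(d cosθ + r)/(d² + r² + 2dr cosθ).
d² + r² + 2dr cosθ = |CA|² = 0.0294385 m²;  d cosθ + r = +0.13034 m.
|ω_lever| = |0.0587·15.21·+0.13034| / 0.0294385 = 3.9517 rad/s.

3.95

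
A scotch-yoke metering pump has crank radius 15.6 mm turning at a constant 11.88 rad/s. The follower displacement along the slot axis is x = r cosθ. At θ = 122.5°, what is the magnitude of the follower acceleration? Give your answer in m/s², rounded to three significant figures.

1.18

ω = 11.88 rad/s
x = r cosθ ⇒ ẍ = −rω² cosθ (ω constant).
|a| = rω²|cosθ| = 0.0156·(11.88)²·|cos 122.5°| = 1.183 m/s².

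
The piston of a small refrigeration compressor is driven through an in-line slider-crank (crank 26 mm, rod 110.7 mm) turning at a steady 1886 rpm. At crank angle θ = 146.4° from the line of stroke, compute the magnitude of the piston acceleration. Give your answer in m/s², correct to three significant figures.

ω = 2π·1886/60 = 197.5 rad/s
x(θ) = r cosθ + √(L² − r² sin²θ); with ω constant, a = ω²·d²x/dθ².
d²x/dθ² = −r cosθ − r²(cos2θ)/√u − r⁴ sin²2θ/(4u^{3/2}),  u = L² − r² sin²θ = 0.0120475 m².
Substituting r = 0.026 m, L = 0.1107 m, θ = 146.4°: d²x/dθ² = +0.019196 m.
a = ω²·d²x/dθ² = (197.5)²·(+0.019196) = +748.77 m/s²;  |a| = 748.77 m/s².

749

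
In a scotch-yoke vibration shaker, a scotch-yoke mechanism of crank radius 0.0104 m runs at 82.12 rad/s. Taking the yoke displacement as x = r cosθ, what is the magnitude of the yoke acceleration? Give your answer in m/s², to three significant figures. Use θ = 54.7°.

ω = 82.12 rad/s
x = r cosθ ⇒ ẍ = −rω² cosθ (ω constant).
|a| = rω²|cosθ| = 0.0104·(82.12)²·|cos 54.7°| = 40.528 m/s².

40.5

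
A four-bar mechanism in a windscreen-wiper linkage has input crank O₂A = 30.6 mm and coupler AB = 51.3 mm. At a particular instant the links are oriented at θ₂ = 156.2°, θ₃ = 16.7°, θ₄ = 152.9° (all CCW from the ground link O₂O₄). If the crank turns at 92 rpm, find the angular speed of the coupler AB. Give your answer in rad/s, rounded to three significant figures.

0.478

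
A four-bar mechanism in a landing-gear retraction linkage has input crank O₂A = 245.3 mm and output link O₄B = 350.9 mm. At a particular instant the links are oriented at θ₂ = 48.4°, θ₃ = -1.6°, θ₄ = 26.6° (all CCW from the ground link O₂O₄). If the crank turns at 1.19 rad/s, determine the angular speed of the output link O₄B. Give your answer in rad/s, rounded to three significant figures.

1.35

ω₂ = 1.19 rad/s
Differentiating the loop-closure r₂e^{iθ₂}+r₃e^{iθ₃}=r₁+r₄e^{iθ₄} gives r₂ω₂e^{iθ₂}+r₃ω₃e^{iθ₃}=r₄ω₄e^{iθ₄}.
Eliminating the other unknown: ω₄ = r₂ω₂ sin(θ₂−θ₃) / [r₄ sin(θ₄−θ₃)].
Numerator sine = +0.76604; denominator sine = +0.47255.
Result = 0.2453·1.19·(+0.76604) / (0.3509·(+0.47255)) = +1.3485 rad/s; magnitude 1.3485 rad/s.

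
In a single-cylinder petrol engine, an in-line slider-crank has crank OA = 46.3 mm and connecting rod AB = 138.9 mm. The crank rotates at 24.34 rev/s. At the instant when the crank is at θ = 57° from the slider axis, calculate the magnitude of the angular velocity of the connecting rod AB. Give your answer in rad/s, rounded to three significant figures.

28.9

ω = 152.9 rad/s (converted from 24.34 rev/s).
The rod makes angle φ with the slider axis where L sinφ = r sinθ; differentiating, L cosφ·φ̇ = r ω cosθ.
L cosφ = √(L² − r² sin²θ) = 0.13336 m.
|ω_rod| = r ω |cosθ| / √(L² − r² sin²θ) = 0.0463·152.9·0.54464/0.13336 = 28.917 rad/s.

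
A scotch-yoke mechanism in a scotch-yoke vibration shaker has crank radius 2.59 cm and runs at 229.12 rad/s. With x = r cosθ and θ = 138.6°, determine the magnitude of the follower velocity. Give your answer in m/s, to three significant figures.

3.92

ω = 229.1 rad/s
x = r cosθ ⇒ ẋ = −rω sinθ.
|v| = rω|sinθ| = 0.0259·229.1·|sin 138.6°| = 3.9244 m/s.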